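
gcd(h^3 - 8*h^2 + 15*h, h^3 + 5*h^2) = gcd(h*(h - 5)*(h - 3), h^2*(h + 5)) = h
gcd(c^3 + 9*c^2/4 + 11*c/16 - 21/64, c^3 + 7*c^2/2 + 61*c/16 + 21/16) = c^2 + 5*c/2 + 21/16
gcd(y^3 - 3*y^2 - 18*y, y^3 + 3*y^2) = y^2 + 3*y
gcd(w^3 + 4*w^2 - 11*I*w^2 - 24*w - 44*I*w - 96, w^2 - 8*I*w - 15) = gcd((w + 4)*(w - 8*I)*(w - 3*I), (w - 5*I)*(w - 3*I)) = w - 3*I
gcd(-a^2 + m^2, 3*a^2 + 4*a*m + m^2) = a + m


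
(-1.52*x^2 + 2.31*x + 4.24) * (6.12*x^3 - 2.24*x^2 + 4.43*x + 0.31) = -9.3024*x^5 + 17.542*x^4 + 14.0408*x^3 + 0.264499999999998*x^2 + 19.4993*x + 1.3144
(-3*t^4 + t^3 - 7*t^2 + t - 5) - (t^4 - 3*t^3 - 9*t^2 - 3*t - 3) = -4*t^4 + 4*t^3 + 2*t^2 + 4*t - 2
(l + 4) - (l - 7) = 11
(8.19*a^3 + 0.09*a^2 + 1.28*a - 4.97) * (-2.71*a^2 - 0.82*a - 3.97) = -22.1949*a^5 - 6.9597*a^4 - 36.0569*a^3 + 12.0618*a^2 - 1.0062*a + 19.7309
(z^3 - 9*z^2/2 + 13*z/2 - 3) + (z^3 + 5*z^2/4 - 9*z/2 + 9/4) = 2*z^3 - 13*z^2/4 + 2*z - 3/4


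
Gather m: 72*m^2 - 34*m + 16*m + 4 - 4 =72*m^2 - 18*m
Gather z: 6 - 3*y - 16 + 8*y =5*y - 10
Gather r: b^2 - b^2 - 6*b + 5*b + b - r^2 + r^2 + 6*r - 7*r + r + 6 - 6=0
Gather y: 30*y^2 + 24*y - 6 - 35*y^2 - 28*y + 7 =-5*y^2 - 4*y + 1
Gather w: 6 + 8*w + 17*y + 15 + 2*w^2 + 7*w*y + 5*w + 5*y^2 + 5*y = 2*w^2 + w*(7*y + 13) + 5*y^2 + 22*y + 21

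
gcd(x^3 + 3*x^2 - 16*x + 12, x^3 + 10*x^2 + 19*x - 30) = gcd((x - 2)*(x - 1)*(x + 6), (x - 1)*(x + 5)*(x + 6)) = x^2 + 5*x - 6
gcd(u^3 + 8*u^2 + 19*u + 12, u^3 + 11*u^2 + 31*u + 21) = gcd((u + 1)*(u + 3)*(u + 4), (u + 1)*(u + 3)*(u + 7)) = u^2 + 4*u + 3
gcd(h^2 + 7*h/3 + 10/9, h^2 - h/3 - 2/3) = h + 2/3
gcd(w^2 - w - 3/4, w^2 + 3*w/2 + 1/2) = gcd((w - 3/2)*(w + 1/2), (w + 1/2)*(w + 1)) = w + 1/2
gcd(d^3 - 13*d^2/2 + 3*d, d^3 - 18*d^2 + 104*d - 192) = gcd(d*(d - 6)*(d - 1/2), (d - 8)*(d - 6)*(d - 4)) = d - 6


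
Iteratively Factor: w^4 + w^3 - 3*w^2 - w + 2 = (w - 1)*(w^3 + 2*w^2 - w - 2) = (w - 1)^2*(w^2 + 3*w + 2) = (w - 1)^2*(w + 2)*(w + 1)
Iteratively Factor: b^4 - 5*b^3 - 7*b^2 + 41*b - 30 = (b - 5)*(b^3 - 7*b + 6) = (b - 5)*(b - 2)*(b^2 + 2*b - 3) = (b - 5)*(b - 2)*(b - 1)*(b + 3)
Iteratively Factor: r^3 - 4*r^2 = (r)*(r^2 - 4*r) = r^2*(r - 4)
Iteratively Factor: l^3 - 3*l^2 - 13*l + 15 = (l - 5)*(l^2 + 2*l - 3) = (l - 5)*(l - 1)*(l + 3)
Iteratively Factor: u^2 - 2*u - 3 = (u + 1)*(u - 3)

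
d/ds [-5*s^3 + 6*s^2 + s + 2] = -15*s^2 + 12*s + 1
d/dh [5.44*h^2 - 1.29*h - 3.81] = 10.88*h - 1.29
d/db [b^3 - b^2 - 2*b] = 3*b^2 - 2*b - 2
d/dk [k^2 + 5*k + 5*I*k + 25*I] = 2*k + 5 + 5*I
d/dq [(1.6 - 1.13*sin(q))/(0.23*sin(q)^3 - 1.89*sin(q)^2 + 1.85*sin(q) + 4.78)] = (0.5198*sin(q)^3 - 3.2397*sin(q)^2 + 6.048*sin(q) - 8.3614)*cos(q)/(0.0529*sin(q)^6 - 0.8694*sin(q)^5 + 4.4231*sin(q)^4 - 4.7942*sin(q)^3 - 14.6459*sin(q)^2 + 17.686*sin(q) + 22.8484)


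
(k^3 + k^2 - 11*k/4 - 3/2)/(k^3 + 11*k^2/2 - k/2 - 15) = (k + 1/2)/(k + 5)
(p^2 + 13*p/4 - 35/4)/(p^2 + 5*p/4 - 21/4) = (p + 5)/(p + 3)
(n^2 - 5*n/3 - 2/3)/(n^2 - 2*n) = (n + 1/3)/n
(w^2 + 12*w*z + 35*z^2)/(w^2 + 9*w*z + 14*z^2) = (w + 5*z)/(w + 2*z)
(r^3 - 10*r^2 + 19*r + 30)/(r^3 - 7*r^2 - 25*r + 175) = (r^2 - 5*r - 6)/(r^2 - 2*r - 35)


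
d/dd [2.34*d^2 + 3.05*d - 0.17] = 4.68*d + 3.05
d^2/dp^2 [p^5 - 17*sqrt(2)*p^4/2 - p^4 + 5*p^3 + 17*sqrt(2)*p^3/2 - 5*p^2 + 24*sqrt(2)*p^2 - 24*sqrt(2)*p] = 20*p^3 - 102*sqrt(2)*p^2 - 12*p^2 + 30*p + 51*sqrt(2)*p - 10 + 48*sqrt(2)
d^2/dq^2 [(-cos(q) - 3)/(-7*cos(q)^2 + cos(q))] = (-595*sin(q)^4/cos(q)^3 + 49*sin(q)^2 + 112 - 311/cos(q) - 126/cos(q)^2 + 601/cos(q)^3)/(7*cos(q) - 1)^3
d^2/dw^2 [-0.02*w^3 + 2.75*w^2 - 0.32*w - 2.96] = 5.5 - 0.12*w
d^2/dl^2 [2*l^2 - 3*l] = 4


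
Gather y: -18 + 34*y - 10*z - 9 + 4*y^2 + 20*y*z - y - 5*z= 4*y^2 + y*(20*z + 33) - 15*z - 27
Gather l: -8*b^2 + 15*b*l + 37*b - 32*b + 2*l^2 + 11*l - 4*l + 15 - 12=-8*b^2 + 5*b + 2*l^2 + l*(15*b + 7) + 3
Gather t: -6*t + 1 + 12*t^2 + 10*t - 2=12*t^2 + 4*t - 1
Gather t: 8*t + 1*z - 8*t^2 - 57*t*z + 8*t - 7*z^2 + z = -8*t^2 + t*(16 - 57*z) - 7*z^2 + 2*z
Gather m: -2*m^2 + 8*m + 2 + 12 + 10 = -2*m^2 + 8*m + 24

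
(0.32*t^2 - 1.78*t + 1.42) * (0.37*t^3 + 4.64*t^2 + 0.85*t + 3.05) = 0.1184*t^5 + 0.8262*t^4 - 7.4618*t^3 + 6.0518*t^2 - 4.222*t + 4.331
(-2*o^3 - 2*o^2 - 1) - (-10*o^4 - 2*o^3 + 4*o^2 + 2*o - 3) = 10*o^4 - 6*o^2 - 2*o + 2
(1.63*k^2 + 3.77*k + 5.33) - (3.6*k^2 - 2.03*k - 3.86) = -1.97*k^2 + 5.8*k + 9.19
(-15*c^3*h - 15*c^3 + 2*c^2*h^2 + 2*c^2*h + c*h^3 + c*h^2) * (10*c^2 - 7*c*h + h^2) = -150*c^5*h - 150*c^5 + 125*c^4*h^2 + 125*c^4*h - 19*c^3*h^3 - 19*c^3*h^2 - 5*c^2*h^4 - 5*c^2*h^3 + c*h^5 + c*h^4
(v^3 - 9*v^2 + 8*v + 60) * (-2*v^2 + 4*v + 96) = -2*v^5 + 22*v^4 + 44*v^3 - 952*v^2 + 1008*v + 5760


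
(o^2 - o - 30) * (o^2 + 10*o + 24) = o^4 + 9*o^3 - 16*o^2 - 324*o - 720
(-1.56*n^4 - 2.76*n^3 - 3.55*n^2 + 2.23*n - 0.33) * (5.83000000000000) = -9.0948*n^4 - 16.0908*n^3 - 20.6965*n^2 + 13.0009*n - 1.9239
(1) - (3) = -2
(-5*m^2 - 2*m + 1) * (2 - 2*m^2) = 10*m^4 + 4*m^3 - 12*m^2 - 4*m + 2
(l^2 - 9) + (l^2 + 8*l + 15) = 2*l^2 + 8*l + 6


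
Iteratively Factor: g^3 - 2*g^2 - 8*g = (g)*(g^2 - 2*g - 8) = g*(g - 4)*(g + 2)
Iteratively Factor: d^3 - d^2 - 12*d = (d + 3)*(d^2 - 4*d) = d*(d + 3)*(d - 4)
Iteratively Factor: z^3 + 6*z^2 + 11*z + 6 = (z + 1)*(z^2 + 5*z + 6) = (z + 1)*(z + 2)*(z + 3)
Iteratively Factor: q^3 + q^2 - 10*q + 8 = (q - 1)*(q^2 + 2*q - 8) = (q - 2)*(q - 1)*(q + 4)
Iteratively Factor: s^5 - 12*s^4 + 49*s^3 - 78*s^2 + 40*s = (s - 1)*(s^4 - 11*s^3 + 38*s^2 - 40*s) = (s - 4)*(s - 1)*(s^3 - 7*s^2 + 10*s) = (s - 5)*(s - 4)*(s - 1)*(s^2 - 2*s) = s*(s - 5)*(s - 4)*(s - 1)*(s - 2)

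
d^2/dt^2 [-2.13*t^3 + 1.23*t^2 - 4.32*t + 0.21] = 2.46 - 12.78*t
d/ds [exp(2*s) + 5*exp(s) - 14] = (2*exp(s) + 5)*exp(s)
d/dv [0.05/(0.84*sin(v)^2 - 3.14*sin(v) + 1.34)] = (0.157 - 0.084*sin(v))*cos(v)/(0.84*sin(v)^2 - 3.14*sin(v) + 1.34)^2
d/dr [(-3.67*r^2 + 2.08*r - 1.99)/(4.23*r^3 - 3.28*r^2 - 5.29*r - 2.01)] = (15.5241*r^4 - 17.5968*r^3 + 51.4898*r^2 + 1.699*r - 14.7079)/(17.8929*r^6 - 27.7488*r^5 - 33.995*r^4 + 17.6978*r^3 + 41.1697*r^2 + 21.2658*r + 4.0401)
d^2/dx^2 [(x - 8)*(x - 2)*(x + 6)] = 6*x - 8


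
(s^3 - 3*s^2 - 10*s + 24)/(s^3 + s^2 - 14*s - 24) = (s - 2)/(s + 2)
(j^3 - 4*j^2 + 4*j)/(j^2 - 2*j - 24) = j*(-j^2 + 4*j - 4)/(-j^2 + 2*j + 24)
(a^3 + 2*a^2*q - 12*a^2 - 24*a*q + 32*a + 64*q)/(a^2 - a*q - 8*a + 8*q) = (-a^2 - 2*a*q + 4*a + 8*q)/(-a + q)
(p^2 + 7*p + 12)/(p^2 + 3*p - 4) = (p + 3)/(p - 1)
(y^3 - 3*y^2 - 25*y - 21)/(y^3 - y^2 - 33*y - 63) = (y + 1)/(y + 3)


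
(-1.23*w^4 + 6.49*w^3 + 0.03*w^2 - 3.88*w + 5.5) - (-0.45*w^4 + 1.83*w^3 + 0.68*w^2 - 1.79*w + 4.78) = -0.78*w^4 + 4.66*w^3 - 0.65*w^2 - 2.09*w + 0.72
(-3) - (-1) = -2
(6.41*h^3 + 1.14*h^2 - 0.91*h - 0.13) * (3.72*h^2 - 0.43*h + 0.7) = 23.8452*h^5 + 1.4845*h^4 + 0.6116*h^3 + 0.7057*h^2 - 0.5811*h - 0.091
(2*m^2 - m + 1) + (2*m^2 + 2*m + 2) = 4*m^2 + m + 3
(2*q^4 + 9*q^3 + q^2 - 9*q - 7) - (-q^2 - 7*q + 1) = 2*q^4 + 9*q^3 + 2*q^2 - 2*q - 8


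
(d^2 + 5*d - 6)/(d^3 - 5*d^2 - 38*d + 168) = (d - 1)/(d^2 - 11*d + 28)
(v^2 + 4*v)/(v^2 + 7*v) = (v + 4)/(v + 7)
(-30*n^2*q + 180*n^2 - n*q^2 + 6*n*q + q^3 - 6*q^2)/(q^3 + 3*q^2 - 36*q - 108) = (-30*n^2 - n*q + q^2)/(q^2 + 9*q + 18)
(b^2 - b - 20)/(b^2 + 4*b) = (b - 5)/b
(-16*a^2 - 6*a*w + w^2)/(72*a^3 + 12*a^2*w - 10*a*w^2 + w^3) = (-8*a + w)/(36*a^2 - 12*a*w + w^2)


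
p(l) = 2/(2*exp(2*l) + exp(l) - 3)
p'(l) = 2*(-4*exp(2*l) - exp(l))/(2*exp(2*l) + exp(l) - 3)^2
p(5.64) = 0.00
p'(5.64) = -0.00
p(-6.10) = -0.67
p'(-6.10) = -0.00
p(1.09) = 0.11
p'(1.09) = -0.25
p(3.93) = 0.00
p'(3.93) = -0.00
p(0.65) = 0.32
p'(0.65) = -0.85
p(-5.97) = -0.67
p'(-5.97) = -0.00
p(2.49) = 0.01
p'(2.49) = -0.01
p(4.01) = 0.00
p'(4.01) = -0.00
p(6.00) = 0.00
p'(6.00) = 0.00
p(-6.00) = -0.67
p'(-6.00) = 0.00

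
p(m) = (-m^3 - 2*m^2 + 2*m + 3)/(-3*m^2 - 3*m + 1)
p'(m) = (6*m + 3)*(-m^3 - 2*m^2 + 2*m + 3)/(-3*m^2 - 3*m + 1)^2 + (-3*m^2 - 4*m + 2)/(-3*m^2 - 3*m + 1)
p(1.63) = 0.29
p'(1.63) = 0.75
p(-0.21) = 1.67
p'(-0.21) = 3.75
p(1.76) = 0.38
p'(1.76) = 0.68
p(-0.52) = 0.89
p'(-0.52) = 1.81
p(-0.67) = 0.64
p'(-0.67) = 1.61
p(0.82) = -0.79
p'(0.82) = 2.75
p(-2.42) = -0.07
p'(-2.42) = 0.55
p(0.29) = -27.70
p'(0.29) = 1068.67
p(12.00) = 4.26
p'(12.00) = 0.34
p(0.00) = 3.00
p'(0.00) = 11.00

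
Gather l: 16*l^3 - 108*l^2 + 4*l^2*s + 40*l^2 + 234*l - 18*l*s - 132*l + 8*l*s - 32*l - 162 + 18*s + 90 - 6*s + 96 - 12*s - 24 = 16*l^3 + l^2*(4*s - 68) + l*(70 - 10*s)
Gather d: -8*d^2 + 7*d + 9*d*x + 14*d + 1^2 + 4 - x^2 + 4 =-8*d^2 + d*(9*x + 21) - x^2 + 9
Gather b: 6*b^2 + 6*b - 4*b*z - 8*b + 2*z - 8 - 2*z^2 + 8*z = 6*b^2 + b*(-4*z - 2) - 2*z^2 + 10*z - 8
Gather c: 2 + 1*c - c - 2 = 0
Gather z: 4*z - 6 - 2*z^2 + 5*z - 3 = -2*z^2 + 9*z - 9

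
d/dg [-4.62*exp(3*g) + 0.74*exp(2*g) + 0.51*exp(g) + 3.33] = (-13.86*exp(2*g) + 1.48*exp(g) + 0.51)*exp(g)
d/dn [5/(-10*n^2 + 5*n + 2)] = 25*(4*n - 1)/(-10*n^2 + 5*n + 2)^2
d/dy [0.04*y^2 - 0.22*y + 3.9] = 0.08*y - 0.22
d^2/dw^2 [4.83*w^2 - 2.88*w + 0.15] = 9.66000000000000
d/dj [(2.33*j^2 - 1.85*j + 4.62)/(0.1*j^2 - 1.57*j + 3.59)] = (-3.4731*j^2 + 15.8054*j + 0.6119)/(0.01*j^4 - 0.314*j^3 + 3.1829*j^2 - 11.2726*j + 12.8881)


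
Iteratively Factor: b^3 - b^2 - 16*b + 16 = (b - 4)*(b^2 + 3*b - 4) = (b - 4)*(b - 1)*(b + 4)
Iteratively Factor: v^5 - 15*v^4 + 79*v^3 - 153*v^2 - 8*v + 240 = (v - 4)*(v^4 - 11*v^3 + 35*v^2 - 13*v - 60) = (v - 5)*(v - 4)*(v^3 - 6*v^2 + 5*v + 12) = (v - 5)*(v - 4)*(v - 3)*(v^2 - 3*v - 4) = (v - 5)*(v - 4)^2*(v - 3)*(v + 1)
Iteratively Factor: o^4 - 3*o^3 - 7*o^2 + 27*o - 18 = (o - 1)*(o^3 - 2*o^2 - 9*o + 18) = (o - 2)*(o - 1)*(o^2 - 9) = (o - 3)*(o - 2)*(o - 1)*(o + 3)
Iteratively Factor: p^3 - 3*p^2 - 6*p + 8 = (p + 2)*(p^2 - 5*p + 4) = (p - 1)*(p + 2)*(p - 4)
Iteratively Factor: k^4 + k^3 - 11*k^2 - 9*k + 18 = (k - 3)*(k^3 + 4*k^2 + k - 6) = (k - 3)*(k + 3)*(k^2 + k - 2) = (k - 3)*(k - 1)*(k + 3)*(k + 2)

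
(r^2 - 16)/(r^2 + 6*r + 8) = (r - 4)/(r + 2)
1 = 1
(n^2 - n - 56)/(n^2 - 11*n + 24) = (n + 7)/(n - 3)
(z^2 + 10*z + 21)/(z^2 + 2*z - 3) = (z + 7)/(z - 1)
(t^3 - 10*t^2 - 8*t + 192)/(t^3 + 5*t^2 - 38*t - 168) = (t - 8)/(t + 7)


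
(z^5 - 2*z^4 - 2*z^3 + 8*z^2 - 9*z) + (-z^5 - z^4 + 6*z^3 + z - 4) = -3*z^4 + 4*z^3 + 8*z^2 - 8*z - 4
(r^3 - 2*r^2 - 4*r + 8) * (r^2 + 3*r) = r^5 + r^4 - 10*r^3 - 4*r^2 + 24*r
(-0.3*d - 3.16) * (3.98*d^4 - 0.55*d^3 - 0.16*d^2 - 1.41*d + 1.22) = -1.194*d^5 - 12.4118*d^4 + 1.786*d^3 + 0.9286*d^2 + 4.0896*d - 3.8552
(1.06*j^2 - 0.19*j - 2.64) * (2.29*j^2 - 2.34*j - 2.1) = 2.4274*j^4 - 2.9155*j^3 - 7.827*j^2 + 6.5766*j + 5.544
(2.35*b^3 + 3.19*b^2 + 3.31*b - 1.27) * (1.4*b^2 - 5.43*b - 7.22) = 3.29*b^5 - 8.2945*b^4 - 29.6547*b^3 - 42.7831*b^2 - 17.0021*b + 9.1694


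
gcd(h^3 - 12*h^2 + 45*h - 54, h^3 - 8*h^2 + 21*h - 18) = h^2 - 6*h + 9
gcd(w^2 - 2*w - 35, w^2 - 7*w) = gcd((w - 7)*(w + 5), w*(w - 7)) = w - 7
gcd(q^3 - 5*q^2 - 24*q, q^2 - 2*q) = q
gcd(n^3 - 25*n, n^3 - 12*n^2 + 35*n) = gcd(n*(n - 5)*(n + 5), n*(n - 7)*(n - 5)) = n^2 - 5*n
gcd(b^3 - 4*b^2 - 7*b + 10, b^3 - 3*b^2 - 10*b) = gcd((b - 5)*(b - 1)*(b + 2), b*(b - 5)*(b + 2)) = b^2 - 3*b - 10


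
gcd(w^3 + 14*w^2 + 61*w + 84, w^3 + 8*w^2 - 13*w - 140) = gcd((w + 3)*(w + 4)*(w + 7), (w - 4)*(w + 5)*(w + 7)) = w + 7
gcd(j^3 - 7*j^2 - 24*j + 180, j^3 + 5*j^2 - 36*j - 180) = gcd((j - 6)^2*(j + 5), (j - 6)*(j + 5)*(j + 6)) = j^2 - j - 30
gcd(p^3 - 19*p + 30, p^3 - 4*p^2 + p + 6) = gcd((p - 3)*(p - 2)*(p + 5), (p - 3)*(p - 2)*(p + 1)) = p^2 - 5*p + 6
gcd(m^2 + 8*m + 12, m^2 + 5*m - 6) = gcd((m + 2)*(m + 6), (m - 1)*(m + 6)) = m + 6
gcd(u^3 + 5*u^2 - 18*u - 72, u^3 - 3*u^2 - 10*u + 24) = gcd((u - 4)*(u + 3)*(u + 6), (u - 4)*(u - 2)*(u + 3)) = u^2 - u - 12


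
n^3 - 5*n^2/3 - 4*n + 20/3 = (n - 2)*(n - 5/3)*(n + 2)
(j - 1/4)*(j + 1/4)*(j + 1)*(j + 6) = j^4 + 7*j^3 + 95*j^2/16 - 7*j/16 - 3/8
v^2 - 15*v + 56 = (v - 8)*(v - 7)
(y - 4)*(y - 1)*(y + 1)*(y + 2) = y^4 - 2*y^3 - 9*y^2 + 2*y + 8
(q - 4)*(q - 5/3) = q^2 - 17*q/3 + 20/3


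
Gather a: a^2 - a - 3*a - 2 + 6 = a^2 - 4*a + 4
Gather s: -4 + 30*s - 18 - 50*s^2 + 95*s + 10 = -50*s^2 + 125*s - 12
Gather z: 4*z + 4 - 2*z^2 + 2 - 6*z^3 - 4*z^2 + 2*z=-6*z^3 - 6*z^2 + 6*z + 6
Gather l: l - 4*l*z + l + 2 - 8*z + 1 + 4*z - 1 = l*(2 - 4*z) - 4*z + 2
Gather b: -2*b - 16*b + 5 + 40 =45 - 18*b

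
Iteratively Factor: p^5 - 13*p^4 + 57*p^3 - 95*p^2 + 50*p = (p)*(p^4 - 13*p^3 + 57*p^2 - 95*p + 50) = p*(p - 5)*(p^3 - 8*p^2 + 17*p - 10) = p*(p - 5)*(p - 2)*(p^2 - 6*p + 5) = p*(p - 5)*(p - 2)*(p - 1)*(p - 5)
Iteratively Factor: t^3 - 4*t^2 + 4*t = (t - 2)*(t^2 - 2*t) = t*(t - 2)*(t - 2)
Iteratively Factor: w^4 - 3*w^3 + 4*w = (w + 1)*(w^3 - 4*w^2 + 4*w) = w*(w + 1)*(w^2 - 4*w + 4) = w*(w - 2)*(w + 1)*(w - 2)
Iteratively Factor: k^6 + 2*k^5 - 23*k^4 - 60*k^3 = (k - 5)*(k^5 + 7*k^4 + 12*k^3) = k*(k - 5)*(k^4 + 7*k^3 + 12*k^2) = k*(k - 5)*(k + 4)*(k^3 + 3*k^2) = k^2*(k - 5)*(k + 4)*(k^2 + 3*k) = k^2*(k - 5)*(k + 3)*(k + 4)*(k)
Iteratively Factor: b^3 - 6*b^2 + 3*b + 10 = (b - 2)*(b^2 - 4*b - 5) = (b - 2)*(b + 1)*(b - 5)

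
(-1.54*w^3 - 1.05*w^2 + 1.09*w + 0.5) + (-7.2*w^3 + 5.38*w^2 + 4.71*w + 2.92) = -8.74*w^3 + 4.33*w^2 + 5.8*w + 3.42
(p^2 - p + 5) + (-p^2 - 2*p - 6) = -3*p - 1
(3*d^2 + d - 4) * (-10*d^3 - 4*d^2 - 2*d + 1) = -30*d^5 - 22*d^4 + 30*d^3 + 17*d^2 + 9*d - 4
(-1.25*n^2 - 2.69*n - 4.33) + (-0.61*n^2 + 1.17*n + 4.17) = -1.86*n^2 - 1.52*n - 0.16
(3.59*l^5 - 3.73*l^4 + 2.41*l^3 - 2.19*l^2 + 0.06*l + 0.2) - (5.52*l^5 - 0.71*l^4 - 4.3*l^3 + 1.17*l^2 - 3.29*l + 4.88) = -1.93*l^5 - 3.02*l^4 + 6.71*l^3 - 3.36*l^2 + 3.35*l - 4.68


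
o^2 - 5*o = o*(o - 5)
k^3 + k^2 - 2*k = k*(k - 1)*(k + 2)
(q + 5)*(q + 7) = q^2 + 12*q + 35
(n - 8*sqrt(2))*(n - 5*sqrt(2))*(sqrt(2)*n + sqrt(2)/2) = sqrt(2)*n^3 - 26*n^2 + sqrt(2)*n^2/2 - 13*n + 80*sqrt(2)*n + 40*sqrt(2)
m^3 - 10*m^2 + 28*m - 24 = (m - 6)*(m - 2)^2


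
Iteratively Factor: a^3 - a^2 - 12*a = (a)*(a^2 - a - 12) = a*(a - 4)*(a + 3)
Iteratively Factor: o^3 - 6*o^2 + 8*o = (o)*(o^2 - 6*o + 8) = o*(o - 4)*(o - 2)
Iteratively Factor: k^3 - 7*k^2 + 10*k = (k - 5)*(k^2 - 2*k) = (k - 5)*(k - 2)*(k)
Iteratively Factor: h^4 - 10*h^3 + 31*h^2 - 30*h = (h)*(h^3 - 10*h^2 + 31*h - 30) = h*(h - 3)*(h^2 - 7*h + 10) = h*(h - 3)*(h - 2)*(h - 5)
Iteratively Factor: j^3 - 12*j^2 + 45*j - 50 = (j - 5)*(j^2 - 7*j + 10) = (j - 5)^2*(j - 2)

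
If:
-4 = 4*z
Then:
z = -1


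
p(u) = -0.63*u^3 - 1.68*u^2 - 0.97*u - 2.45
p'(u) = -1.89*u^2 - 3.36*u - 0.97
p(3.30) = -46.59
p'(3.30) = -32.64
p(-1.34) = -2.65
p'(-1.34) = 0.14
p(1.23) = -7.36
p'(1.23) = -7.96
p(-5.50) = 56.88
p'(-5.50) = -39.66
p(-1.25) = -2.63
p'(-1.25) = 0.28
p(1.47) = -9.51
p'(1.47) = -9.99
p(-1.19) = -2.61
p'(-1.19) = 0.35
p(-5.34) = 50.76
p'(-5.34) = -36.92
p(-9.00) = 329.47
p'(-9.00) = -123.82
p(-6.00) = 78.97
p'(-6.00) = -48.85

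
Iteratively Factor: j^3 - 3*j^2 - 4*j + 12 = (j - 2)*(j^2 - j - 6) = (j - 3)*(j - 2)*(j + 2)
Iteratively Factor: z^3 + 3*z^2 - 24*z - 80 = (z + 4)*(z^2 - z - 20) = (z + 4)^2*(z - 5)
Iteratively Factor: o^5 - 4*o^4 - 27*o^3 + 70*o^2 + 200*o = (o - 5)*(o^4 + o^3 - 22*o^2 - 40*o) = (o - 5)*(o + 2)*(o^3 - o^2 - 20*o) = (o - 5)^2*(o + 2)*(o^2 + 4*o) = (o - 5)^2*(o + 2)*(o + 4)*(o)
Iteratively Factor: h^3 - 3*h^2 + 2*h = (h - 2)*(h^2 - h) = h*(h - 2)*(h - 1)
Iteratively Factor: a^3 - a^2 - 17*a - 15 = (a + 3)*(a^2 - 4*a - 5) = (a + 1)*(a + 3)*(a - 5)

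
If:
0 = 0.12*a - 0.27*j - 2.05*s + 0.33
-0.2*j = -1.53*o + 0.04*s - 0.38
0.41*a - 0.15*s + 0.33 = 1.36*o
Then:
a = -3.51746860624145*s - 1.36105930622902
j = 0.617306975009325 - 9.15591197314435*s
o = -1.17070744746985*s - 0.167672290848454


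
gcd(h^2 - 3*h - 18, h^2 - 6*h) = h - 6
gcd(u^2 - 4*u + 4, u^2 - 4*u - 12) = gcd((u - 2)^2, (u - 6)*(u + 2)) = 1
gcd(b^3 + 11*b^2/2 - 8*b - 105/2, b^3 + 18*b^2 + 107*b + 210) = b + 5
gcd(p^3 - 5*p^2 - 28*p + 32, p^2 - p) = p - 1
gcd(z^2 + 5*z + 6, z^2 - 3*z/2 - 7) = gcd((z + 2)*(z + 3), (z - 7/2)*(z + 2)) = z + 2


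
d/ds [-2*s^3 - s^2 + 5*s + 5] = -6*s^2 - 2*s + 5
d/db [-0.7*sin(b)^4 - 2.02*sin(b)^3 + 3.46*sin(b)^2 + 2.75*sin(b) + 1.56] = (-2.8*sin(b)^3 - 6.06*sin(b)^2 + 6.92*sin(b) + 2.75)*cos(b)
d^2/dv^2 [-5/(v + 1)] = -10/(v + 1)^3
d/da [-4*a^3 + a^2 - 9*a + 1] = -12*a^2 + 2*a - 9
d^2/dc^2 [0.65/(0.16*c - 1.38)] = 0.03328/(0.16*c - 1.38)^3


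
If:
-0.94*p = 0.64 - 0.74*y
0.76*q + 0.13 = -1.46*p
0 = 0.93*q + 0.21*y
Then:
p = 0.01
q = -0.20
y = 0.88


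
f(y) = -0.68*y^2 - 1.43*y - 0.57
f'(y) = -1.36*y - 1.43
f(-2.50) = -1.24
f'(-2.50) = 1.97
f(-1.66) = -0.07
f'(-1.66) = 0.83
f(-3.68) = -4.52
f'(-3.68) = 3.57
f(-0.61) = 0.05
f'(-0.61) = -0.60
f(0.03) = -0.61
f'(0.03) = -1.47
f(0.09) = -0.70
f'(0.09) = -1.55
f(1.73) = -5.08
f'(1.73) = -3.78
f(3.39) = -13.23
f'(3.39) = -6.04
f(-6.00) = -16.47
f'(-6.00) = 6.73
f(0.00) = -0.57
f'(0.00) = -1.43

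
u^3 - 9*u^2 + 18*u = u*(u - 6)*(u - 3)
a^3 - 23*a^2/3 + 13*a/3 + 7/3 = (a - 7)*(a - 1)*(a + 1/3)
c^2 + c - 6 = (c - 2)*(c + 3)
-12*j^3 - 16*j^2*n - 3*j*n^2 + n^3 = (-6*j + n)*(j + n)*(2*j + n)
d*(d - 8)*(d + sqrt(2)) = d^3 - 8*d^2 + sqrt(2)*d^2 - 8*sqrt(2)*d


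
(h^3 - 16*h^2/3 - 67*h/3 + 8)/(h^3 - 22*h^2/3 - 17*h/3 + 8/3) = (h + 3)/(h + 1)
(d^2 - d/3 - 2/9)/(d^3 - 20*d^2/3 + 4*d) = (d + 1/3)/(d*(d - 6))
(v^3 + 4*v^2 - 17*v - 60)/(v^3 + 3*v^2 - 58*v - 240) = (v^2 - v - 12)/(v^2 - 2*v - 48)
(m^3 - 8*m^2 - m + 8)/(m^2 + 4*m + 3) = (m^2 - 9*m + 8)/(m + 3)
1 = 1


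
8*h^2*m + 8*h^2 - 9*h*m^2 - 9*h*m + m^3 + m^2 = (-8*h + m)*(-h + m)*(m + 1)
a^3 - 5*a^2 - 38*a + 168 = (a - 7)*(a - 4)*(a + 6)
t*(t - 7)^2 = t^3 - 14*t^2 + 49*t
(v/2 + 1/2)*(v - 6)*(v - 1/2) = v^3/2 - 11*v^2/4 - 7*v/4 + 3/2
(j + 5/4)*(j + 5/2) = j^2 + 15*j/4 + 25/8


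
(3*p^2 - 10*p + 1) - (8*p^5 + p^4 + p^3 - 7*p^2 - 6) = -8*p^5 - p^4 - p^3 + 10*p^2 - 10*p + 7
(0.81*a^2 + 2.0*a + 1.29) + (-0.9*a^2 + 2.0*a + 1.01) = -0.09*a^2 + 4.0*a + 2.3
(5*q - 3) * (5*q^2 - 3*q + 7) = 25*q^3 - 30*q^2 + 44*q - 21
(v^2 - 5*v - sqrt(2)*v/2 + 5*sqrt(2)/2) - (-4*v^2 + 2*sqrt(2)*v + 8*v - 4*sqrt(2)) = 5*v^2 - 13*v - 5*sqrt(2)*v/2 + 13*sqrt(2)/2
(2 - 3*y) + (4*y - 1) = y + 1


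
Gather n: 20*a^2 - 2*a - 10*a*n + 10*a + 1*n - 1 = 20*a^2 + 8*a + n*(1 - 10*a) - 1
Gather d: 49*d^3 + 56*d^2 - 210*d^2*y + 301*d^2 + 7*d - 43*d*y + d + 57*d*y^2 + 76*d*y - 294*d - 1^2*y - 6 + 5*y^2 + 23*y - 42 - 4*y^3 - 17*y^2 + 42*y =49*d^3 + d^2*(357 - 210*y) + d*(57*y^2 + 33*y - 286) - 4*y^3 - 12*y^2 + 64*y - 48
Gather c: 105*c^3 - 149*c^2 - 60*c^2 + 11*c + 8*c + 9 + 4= 105*c^3 - 209*c^2 + 19*c + 13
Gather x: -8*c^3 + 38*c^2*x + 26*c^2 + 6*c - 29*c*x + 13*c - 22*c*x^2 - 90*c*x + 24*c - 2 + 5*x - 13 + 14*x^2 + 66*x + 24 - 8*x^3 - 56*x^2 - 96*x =-8*c^3 + 26*c^2 + 43*c - 8*x^3 + x^2*(-22*c - 42) + x*(38*c^2 - 119*c - 25) + 9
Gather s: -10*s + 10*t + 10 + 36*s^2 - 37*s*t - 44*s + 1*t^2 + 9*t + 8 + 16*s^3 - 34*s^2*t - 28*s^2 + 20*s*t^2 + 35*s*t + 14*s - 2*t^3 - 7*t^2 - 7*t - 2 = 16*s^3 + s^2*(8 - 34*t) + s*(20*t^2 - 2*t - 40) - 2*t^3 - 6*t^2 + 12*t + 16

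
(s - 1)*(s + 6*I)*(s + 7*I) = s^3 - s^2 + 13*I*s^2 - 42*s - 13*I*s + 42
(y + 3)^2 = y^2 + 6*y + 9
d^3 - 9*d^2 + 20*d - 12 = (d - 6)*(d - 2)*(d - 1)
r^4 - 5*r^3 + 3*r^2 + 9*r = r*(r - 3)^2*(r + 1)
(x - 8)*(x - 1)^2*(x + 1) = x^4 - 9*x^3 + 7*x^2 + 9*x - 8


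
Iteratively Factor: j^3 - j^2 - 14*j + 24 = (j - 2)*(j^2 + j - 12) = (j - 3)*(j - 2)*(j + 4)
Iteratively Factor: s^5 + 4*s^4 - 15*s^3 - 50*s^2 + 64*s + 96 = (s + 4)*(s^4 - 15*s^2 + 10*s + 24) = (s - 3)*(s + 4)*(s^3 + 3*s^2 - 6*s - 8) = (s - 3)*(s - 2)*(s + 4)*(s^2 + 5*s + 4) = (s - 3)*(s - 2)*(s + 4)^2*(s + 1)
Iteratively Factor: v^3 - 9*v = (v - 3)*(v^2 + 3*v) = (v - 3)*(v + 3)*(v)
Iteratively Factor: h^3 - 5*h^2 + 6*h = (h)*(h^2 - 5*h + 6) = h*(h - 3)*(h - 2)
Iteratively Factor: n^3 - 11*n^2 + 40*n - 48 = (n - 4)*(n^2 - 7*n + 12) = (n - 4)*(n - 3)*(n - 4)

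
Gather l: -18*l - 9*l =-27*l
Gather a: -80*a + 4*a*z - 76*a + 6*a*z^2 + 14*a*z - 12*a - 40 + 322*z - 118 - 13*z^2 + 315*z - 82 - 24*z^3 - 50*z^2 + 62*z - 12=a*(6*z^2 + 18*z - 168) - 24*z^3 - 63*z^2 + 699*z - 252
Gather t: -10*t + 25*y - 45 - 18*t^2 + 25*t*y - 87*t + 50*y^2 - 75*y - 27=-18*t^2 + t*(25*y - 97) + 50*y^2 - 50*y - 72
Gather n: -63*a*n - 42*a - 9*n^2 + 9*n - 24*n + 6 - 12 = -42*a - 9*n^2 + n*(-63*a - 15) - 6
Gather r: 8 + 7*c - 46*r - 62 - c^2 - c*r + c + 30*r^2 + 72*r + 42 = -c^2 + 8*c + 30*r^2 + r*(26 - c) - 12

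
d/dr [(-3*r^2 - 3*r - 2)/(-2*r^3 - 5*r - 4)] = (3*(2*r + 1)*(2*r^3 + 5*r + 4) - (6*r^2 + 5)*(3*r^2 + 3*r + 2))/(2*r^3 + 5*r + 4)^2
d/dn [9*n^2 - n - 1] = 18*n - 1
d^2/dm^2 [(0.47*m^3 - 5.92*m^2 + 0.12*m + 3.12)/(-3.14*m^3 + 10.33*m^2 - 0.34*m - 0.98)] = (1.4210854715202e-14*m^7 + 86.2476360000001*m^6 - 4.08827999999903*m^5 - 366.355104*m^4 + 1370.782644*m^3 - 1654.501368*m^2 + 113.356392*m - 52.440256)/(30.959144*m^9 - 305.549004*m^8 + 1015.25463*m^7 - 1139.485561*m^6 - 80.792826*m^5 + 316.41921*m^4 - 11.565464*m^3 - 29.422932*m^2 + 0.979608*m + 0.941192)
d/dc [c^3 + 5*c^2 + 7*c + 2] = 3*c^2 + 10*c + 7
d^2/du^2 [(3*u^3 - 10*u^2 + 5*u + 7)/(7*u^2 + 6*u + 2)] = 2*(731*u^3 + 1557*u^2 + 708*u + 54)/(343*u^6 + 882*u^5 + 1050*u^4 + 720*u^3 + 300*u^2 + 72*u + 8)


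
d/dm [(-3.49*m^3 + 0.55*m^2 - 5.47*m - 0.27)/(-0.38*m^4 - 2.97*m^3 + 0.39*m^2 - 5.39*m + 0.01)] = (-1.3262*m^6 + 0.417999999999999*m^5 - 5.9634*m^4 + 4.72000000000001*m^3 - 3.3416*m^2 + 0.221599999999999*m - 1.51)/(0.1444*m^8 + 2.2572*m^7 + 8.5245*m^6 + 1.7798*m^5 + 32.1611*m^4 - 4.2636*m^3 + 29.0599*m^2 - 0.1078*m + 0.0001)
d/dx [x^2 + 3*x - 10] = 2*x + 3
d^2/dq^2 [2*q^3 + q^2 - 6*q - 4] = 12*q + 2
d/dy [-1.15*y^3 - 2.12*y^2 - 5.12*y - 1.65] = -3.45*y^2 - 4.24*y - 5.12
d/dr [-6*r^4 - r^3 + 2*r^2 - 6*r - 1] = -24*r^3 - 3*r^2 + 4*r - 6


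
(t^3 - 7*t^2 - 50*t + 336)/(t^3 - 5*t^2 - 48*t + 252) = (t - 8)/(t - 6)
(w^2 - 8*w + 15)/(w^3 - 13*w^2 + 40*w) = (w - 3)/(w*(w - 8))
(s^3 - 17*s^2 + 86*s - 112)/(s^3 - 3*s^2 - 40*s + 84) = (s - 8)/(s + 6)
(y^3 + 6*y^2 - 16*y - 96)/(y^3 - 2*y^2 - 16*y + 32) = (y + 6)/(y - 2)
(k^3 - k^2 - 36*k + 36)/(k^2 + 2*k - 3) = (k^2 - 36)/(k + 3)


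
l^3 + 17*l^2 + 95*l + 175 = (l + 5)^2*(l + 7)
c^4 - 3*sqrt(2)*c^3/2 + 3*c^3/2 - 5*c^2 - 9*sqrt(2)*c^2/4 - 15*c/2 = c*(c + 3/2)*(c - 5*sqrt(2)/2)*(c + sqrt(2))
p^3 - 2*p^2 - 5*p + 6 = (p - 3)*(p - 1)*(p + 2)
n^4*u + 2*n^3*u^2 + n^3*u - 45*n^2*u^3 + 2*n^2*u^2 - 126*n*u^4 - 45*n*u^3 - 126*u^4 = (n - 7*u)*(n + 3*u)*(n + 6*u)*(n*u + u)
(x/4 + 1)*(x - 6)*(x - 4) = x^3/4 - 3*x^2/2 - 4*x + 24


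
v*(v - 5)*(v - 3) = v^3 - 8*v^2 + 15*v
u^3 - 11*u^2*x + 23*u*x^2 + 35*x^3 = (u - 7*x)*(u - 5*x)*(u + x)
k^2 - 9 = (k - 3)*(k + 3)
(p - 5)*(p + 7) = p^2 + 2*p - 35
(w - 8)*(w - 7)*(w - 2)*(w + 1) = w^4 - 16*w^3 + 69*w^2 - 26*w - 112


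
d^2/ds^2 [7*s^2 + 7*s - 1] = 14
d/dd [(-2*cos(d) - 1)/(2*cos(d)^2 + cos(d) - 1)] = (4*sin(d)^2 - 4*cos(d) - 7)*sin(d)/(cos(d) + cos(2*d))^2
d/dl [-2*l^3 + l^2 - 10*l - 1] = -6*l^2 + 2*l - 10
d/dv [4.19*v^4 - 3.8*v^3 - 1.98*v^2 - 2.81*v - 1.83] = 16.76*v^3 - 11.4*v^2 - 3.96*v - 2.81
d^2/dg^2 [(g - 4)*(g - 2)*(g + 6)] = 6*g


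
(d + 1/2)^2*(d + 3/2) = d^3 + 5*d^2/2 + 7*d/4 + 3/8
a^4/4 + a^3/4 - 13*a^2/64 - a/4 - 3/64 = (a/4 + 1/4)*(a - 1)*(a + 1/4)*(a + 3/4)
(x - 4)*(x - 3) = x^2 - 7*x + 12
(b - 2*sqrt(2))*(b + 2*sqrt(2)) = b^2 - 8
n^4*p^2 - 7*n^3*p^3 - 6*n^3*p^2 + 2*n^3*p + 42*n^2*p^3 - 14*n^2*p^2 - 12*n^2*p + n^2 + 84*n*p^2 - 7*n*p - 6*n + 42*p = (n - 6)*(n - 7*p)*(n*p + 1)^2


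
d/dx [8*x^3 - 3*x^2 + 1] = 6*x*(4*x - 1)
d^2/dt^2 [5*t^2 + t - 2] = 10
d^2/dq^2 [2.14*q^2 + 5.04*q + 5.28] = 4.28000000000000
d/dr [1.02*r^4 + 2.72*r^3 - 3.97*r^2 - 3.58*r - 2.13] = 4.08*r^3 + 8.16*r^2 - 7.94*r - 3.58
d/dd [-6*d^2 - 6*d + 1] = -12*d - 6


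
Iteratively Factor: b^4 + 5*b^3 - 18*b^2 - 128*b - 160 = (b + 4)*(b^3 + b^2 - 22*b - 40) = (b + 2)*(b + 4)*(b^2 - b - 20) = (b - 5)*(b + 2)*(b + 4)*(b + 4)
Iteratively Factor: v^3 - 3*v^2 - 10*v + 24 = (v + 3)*(v^2 - 6*v + 8) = (v - 2)*(v + 3)*(v - 4)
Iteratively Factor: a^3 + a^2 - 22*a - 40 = (a + 4)*(a^2 - 3*a - 10) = (a + 2)*(a + 4)*(a - 5)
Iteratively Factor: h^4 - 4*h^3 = (h)*(h^3 - 4*h^2) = h^2*(h^2 - 4*h) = h^2*(h - 4)*(h)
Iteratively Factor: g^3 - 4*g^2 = (g)*(g^2 - 4*g) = g*(g - 4)*(g)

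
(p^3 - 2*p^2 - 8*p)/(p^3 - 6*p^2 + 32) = p/(p - 4)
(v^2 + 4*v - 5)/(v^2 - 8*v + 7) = (v + 5)/(v - 7)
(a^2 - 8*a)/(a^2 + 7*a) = (a - 8)/(a + 7)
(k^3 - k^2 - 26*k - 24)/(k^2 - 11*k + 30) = (k^2 + 5*k + 4)/(k - 5)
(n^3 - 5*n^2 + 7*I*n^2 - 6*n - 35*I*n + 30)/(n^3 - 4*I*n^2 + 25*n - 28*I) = (n^3 + n^2*(-5 + 7*I) - n*(6 + 35*I) + 30)/(n^3 - 4*I*n^2 + 25*n - 28*I)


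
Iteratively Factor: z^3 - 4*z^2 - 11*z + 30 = (z - 2)*(z^2 - 2*z - 15) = (z - 5)*(z - 2)*(z + 3)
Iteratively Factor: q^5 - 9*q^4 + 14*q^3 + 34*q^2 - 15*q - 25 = (q - 5)*(q^4 - 4*q^3 - 6*q^2 + 4*q + 5) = (q - 5)*(q + 1)*(q^3 - 5*q^2 - q + 5) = (q - 5)^2*(q + 1)*(q^2 - 1) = (q - 5)^2*(q - 1)*(q + 1)*(q + 1)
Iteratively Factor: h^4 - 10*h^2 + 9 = (h + 1)*(h^3 - h^2 - 9*h + 9) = (h - 3)*(h + 1)*(h^2 + 2*h - 3) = (h - 3)*(h + 1)*(h + 3)*(h - 1)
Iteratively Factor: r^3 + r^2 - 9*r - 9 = (r + 1)*(r^2 - 9) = (r + 1)*(r + 3)*(r - 3)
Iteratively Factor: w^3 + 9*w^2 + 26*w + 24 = (w + 2)*(w^2 + 7*w + 12) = (w + 2)*(w + 3)*(w + 4)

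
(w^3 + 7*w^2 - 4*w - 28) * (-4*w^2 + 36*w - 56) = -4*w^5 + 8*w^4 + 212*w^3 - 424*w^2 - 784*w + 1568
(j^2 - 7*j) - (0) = j^2 - 7*j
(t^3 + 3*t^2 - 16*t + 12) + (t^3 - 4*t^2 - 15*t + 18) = 2*t^3 - t^2 - 31*t + 30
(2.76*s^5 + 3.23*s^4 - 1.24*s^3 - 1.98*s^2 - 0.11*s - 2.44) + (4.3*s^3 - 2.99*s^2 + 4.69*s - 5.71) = 2.76*s^5 + 3.23*s^4 + 3.06*s^3 - 4.97*s^2 + 4.58*s - 8.15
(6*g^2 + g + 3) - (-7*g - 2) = 6*g^2 + 8*g + 5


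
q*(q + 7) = q^2 + 7*q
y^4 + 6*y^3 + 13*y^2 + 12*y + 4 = (y + 1)^2*(y + 2)^2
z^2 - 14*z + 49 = (z - 7)^2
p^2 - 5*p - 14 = (p - 7)*(p + 2)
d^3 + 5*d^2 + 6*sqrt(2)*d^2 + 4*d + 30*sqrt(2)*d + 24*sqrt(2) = (d + 1)*(d + 4)*(d + 6*sqrt(2))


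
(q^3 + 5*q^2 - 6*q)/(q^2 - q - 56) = q*(-q^2 - 5*q + 6)/(-q^2 + q + 56)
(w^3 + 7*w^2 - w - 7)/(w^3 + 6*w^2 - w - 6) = (w + 7)/(w + 6)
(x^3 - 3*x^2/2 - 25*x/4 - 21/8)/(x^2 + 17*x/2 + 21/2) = (x^2 - 3*x - 7/4)/(x + 7)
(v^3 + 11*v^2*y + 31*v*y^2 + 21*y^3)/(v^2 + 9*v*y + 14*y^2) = (v^2 + 4*v*y + 3*y^2)/(v + 2*y)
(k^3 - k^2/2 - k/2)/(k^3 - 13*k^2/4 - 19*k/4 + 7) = 2*k*(2*k + 1)/(4*k^2 - 9*k - 28)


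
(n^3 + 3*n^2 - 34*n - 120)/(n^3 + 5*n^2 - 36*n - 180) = (n + 4)/(n + 6)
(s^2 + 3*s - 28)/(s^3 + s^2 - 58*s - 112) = (s - 4)/(s^2 - 6*s - 16)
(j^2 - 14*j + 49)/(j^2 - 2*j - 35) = (j - 7)/(j + 5)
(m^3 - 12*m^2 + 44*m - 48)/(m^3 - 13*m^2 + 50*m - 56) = (m - 6)/(m - 7)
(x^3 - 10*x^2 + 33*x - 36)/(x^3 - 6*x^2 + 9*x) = (x - 4)/x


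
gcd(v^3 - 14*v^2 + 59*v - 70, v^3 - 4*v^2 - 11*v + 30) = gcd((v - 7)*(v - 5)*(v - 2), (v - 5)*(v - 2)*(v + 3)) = v^2 - 7*v + 10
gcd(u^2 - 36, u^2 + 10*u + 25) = 1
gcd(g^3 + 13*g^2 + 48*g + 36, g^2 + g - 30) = g + 6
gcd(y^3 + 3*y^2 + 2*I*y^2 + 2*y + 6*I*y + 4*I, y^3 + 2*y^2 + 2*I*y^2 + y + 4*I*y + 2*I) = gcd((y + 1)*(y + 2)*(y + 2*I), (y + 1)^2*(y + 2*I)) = y^2 + y*(1 + 2*I) + 2*I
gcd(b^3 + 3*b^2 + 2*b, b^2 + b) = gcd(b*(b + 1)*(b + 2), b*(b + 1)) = b^2 + b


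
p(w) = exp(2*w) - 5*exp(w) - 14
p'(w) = 2*exp(2*w) - 5*exp(w)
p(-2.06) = -14.62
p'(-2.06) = -0.60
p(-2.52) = -14.40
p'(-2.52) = -0.39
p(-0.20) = -17.42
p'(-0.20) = -2.75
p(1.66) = -12.64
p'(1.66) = 29.02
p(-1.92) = -14.71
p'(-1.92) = -0.69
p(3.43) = 784.98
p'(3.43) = 1752.35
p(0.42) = -19.29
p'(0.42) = -2.98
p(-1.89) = -14.73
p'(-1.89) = -0.71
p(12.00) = 26488308341.89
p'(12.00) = 52977430485.73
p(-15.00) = -14.00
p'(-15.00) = 0.00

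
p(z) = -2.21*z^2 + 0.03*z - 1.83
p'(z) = 0.03 - 4.42*z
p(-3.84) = -34.53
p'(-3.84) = 17.00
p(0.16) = -1.88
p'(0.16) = -0.68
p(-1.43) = -6.39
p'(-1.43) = 6.35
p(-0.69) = -2.90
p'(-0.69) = 3.08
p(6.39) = -91.88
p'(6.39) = -28.21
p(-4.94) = -55.91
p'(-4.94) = 21.86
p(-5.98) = -81.04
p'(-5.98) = 26.46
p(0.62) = -2.66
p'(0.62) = -2.71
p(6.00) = -81.21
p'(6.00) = -26.49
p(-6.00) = -81.57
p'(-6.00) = 26.55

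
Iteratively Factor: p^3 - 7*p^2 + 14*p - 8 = (p - 4)*(p^2 - 3*p + 2) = (p - 4)*(p - 1)*(p - 2)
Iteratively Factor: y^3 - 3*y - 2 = (y + 1)*(y^2 - y - 2) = (y - 2)*(y + 1)*(y + 1)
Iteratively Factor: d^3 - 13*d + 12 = (d - 3)*(d^2 + 3*d - 4) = (d - 3)*(d + 4)*(d - 1)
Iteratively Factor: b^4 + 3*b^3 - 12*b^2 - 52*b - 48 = (b + 2)*(b^3 + b^2 - 14*b - 24) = (b - 4)*(b + 2)*(b^2 + 5*b + 6) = (b - 4)*(b + 2)^2*(b + 3)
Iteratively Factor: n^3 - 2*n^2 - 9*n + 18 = (n + 3)*(n^2 - 5*n + 6) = (n - 3)*(n + 3)*(n - 2)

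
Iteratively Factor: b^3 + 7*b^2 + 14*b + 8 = (b + 1)*(b^2 + 6*b + 8) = (b + 1)*(b + 4)*(b + 2)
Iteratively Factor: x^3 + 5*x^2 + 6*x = (x)*(x^2 + 5*x + 6) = x*(x + 3)*(x + 2)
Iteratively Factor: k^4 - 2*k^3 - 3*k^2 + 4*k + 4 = (k + 1)*(k^3 - 3*k^2 + 4) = (k + 1)^2*(k^2 - 4*k + 4) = (k - 2)*(k + 1)^2*(k - 2)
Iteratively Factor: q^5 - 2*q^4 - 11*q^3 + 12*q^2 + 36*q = (q + 2)*(q^4 - 4*q^3 - 3*q^2 + 18*q) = (q - 3)*(q + 2)*(q^3 - q^2 - 6*q) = (q - 3)*(q + 2)^2*(q^2 - 3*q) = (q - 3)^2*(q + 2)^2*(q)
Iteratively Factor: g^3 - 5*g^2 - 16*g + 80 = (g + 4)*(g^2 - 9*g + 20) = (g - 5)*(g + 4)*(g - 4)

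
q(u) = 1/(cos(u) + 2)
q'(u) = sin(u)/(cos(u) + 2)^2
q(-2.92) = 0.98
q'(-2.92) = -0.21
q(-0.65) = 0.36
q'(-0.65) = -0.08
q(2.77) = 0.94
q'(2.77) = 0.32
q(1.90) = 0.60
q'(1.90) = 0.34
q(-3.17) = 1.00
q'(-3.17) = 0.03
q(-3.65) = 0.89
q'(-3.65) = 0.38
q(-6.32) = 0.33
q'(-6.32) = -0.00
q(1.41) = 0.46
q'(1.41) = 0.21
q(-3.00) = 0.99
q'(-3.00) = -0.14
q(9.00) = 0.92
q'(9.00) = 0.35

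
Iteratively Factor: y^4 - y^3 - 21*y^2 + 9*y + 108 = (y + 3)*(y^3 - 4*y^2 - 9*y + 36) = (y - 3)*(y + 3)*(y^2 - y - 12) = (y - 3)*(y + 3)^2*(y - 4)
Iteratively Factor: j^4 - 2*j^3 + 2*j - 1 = (j + 1)*(j^3 - 3*j^2 + 3*j - 1) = (j - 1)*(j + 1)*(j^2 - 2*j + 1) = (j - 1)^2*(j + 1)*(j - 1)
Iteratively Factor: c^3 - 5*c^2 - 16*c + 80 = (c - 4)*(c^2 - c - 20) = (c - 4)*(c + 4)*(c - 5)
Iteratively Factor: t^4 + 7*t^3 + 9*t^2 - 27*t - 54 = (t + 3)*(t^3 + 4*t^2 - 3*t - 18) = (t - 2)*(t + 3)*(t^2 + 6*t + 9) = (t - 2)*(t + 3)^2*(t + 3)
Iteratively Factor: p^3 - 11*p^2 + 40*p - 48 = (p - 3)*(p^2 - 8*p + 16) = (p - 4)*(p - 3)*(p - 4)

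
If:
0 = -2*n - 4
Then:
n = -2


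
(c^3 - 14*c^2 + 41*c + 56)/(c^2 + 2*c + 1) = (c^2 - 15*c + 56)/(c + 1)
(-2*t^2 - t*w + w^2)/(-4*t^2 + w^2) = (t + w)/(2*t + w)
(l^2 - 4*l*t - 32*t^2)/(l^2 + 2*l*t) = (l^2 - 4*l*t - 32*t^2)/(l*(l + 2*t))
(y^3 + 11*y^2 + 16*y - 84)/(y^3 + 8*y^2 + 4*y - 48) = (y + 7)/(y + 4)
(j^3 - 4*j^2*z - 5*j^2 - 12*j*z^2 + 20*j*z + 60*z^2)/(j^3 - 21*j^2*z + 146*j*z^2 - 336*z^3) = (j^2 + 2*j*z - 5*j - 10*z)/(j^2 - 15*j*z + 56*z^2)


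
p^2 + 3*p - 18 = (p - 3)*(p + 6)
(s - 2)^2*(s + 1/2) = s^3 - 7*s^2/2 + 2*s + 2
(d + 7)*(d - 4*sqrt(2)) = d^2 - 4*sqrt(2)*d + 7*d - 28*sqrt(2)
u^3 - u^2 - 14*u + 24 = (u - 3)*(u - 2)*(u + 4)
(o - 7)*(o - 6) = o^2 - 13*o + 42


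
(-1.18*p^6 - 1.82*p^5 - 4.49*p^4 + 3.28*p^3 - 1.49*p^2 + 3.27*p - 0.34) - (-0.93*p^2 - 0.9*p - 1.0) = -1.18*p^6 - 1.82*p^5 - 4.49*p^4 + 3.28*p^3 - 0.56*p^2 + 4.17*p + 0.66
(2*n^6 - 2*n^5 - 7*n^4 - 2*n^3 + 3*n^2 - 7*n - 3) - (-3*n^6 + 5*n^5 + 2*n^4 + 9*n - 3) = 5*n^6 - 7*n^5 - 9*n^4 - 2*n^3 + 3*n^2 - 16*n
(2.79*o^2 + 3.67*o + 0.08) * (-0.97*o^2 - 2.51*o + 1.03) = -2.7063*o^4 - 10.5628*o^3 - 6.4156*o^2 + 3.5793*o + 0.0824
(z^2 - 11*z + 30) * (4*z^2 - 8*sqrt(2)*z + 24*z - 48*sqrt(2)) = 4*z^4 - 20*z^3 - 8*sqrt(2)*z^3 - 144*z^2 + 40*sqrt(2)*z^2 + 288*sqrt(2)*z + 720*z - 1440*sqrt(2)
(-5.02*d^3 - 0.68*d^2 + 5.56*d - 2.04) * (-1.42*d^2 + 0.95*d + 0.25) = 7.1284*d^5 - 3.8034*d^4 - 9.7962*d^3 + 8.0088*d^2 - 0.548*d - 0.51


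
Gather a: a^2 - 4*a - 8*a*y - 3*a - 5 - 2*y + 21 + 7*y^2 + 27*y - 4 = a^2 + a*(-8*y - 7) + 7*y^2 + 25*y + 12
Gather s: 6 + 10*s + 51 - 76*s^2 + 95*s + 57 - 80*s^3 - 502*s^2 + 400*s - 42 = -80*s^3 - 578*s^2 + 505*s + 72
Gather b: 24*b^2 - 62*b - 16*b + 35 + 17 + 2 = 24*b^2 - 78*b + 54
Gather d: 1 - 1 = 0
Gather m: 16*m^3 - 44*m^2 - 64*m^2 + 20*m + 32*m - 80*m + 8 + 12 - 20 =16*m^3 - 108*m^2 - 28*m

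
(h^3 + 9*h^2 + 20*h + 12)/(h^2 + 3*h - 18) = (h^2 + 3*h + 2)/(h - 3)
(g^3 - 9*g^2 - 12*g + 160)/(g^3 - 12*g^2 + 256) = (g - 5)/(g - 8)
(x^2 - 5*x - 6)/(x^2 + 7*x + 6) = (x - 6)/(x + 6)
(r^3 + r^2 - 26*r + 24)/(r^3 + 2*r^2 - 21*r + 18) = (r - 4)/(r - 3)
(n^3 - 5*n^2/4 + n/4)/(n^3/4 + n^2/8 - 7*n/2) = 2*(4*n^2 - 5*n + 1)/(2*n^2 + n - 28)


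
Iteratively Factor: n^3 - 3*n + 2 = (n - 1)*(n^2 + n - 2) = (n - 1)*(n + 2)*(n - 1)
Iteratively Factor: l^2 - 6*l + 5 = (l - 5)*(l - 1)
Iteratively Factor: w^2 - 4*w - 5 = (w + 1)*(w - 5)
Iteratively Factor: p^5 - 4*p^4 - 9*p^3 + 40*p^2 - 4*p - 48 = (p + 3)*(p^4 - 7*p^3 + 12*p^2 + 4*p - 16) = (p - 2)*(p + 3)*(p^3 - 5*p^2 + 2*p + 8) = (p - 2)*(p + 1)*(p + 3)*(p^2 - 6*p + 8) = (p - 4)*(p - 2)*(p + 1)*(p + 3)*(p - 2)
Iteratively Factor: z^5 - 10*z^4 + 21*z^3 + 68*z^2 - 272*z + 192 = (z - 4)*(z^4 - 6*z^3 - 3*z^2 + 56*z - 48) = (z - 4)^2*(z^3 - 2*z^2 - 11*z + 12) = (z - 4)^2*(z - 1)*(z^2 - z - 12) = (z - 4)^2*(z - 1)*(z + 3)*(z - 4)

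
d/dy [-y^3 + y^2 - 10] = y*(2 - 3*y)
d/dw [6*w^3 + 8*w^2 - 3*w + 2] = 18*w^2 + 16*w - 3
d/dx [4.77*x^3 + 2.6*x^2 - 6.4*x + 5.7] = 14.31*x^2 + 5.2*x - 6.4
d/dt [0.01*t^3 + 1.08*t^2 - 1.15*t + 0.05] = 0.03*t^2 + 2.16*t - 1.15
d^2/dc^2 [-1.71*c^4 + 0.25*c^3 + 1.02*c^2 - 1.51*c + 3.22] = -20.52*c^2 + 1.5*c + 2.04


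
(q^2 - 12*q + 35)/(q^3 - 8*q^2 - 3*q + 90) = (q - 7)/(q^2 - 3*q - 18)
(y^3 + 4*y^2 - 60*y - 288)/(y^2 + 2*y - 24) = (y^2 - 2*y - 48)/(y - 4)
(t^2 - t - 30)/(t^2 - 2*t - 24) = (t + 5)/(t + 4)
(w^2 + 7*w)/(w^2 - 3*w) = (w + 7)/(w - 3)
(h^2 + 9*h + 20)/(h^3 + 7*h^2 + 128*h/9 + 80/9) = 9*(h + 5)/(9*h^2 + 27*h + 20)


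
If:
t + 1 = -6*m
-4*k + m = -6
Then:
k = 35/24 - t/24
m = -t/6 - 1/6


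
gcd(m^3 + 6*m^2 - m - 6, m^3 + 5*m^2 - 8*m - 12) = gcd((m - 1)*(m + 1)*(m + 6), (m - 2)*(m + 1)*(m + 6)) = m^2 + 7*m + 6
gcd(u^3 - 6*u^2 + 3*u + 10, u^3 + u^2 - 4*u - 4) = u^2 - u - 2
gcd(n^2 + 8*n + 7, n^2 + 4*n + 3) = n + 1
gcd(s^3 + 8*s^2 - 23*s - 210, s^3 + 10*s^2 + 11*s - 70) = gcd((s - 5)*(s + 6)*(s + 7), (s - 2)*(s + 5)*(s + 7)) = s + 7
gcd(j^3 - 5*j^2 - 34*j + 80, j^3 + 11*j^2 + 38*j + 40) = j + 5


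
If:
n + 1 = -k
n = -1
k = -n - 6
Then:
No Solution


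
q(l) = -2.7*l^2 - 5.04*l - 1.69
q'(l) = -5.4*l - 5.04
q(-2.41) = -5.23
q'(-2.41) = 7.97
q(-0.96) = 0.66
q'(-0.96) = 0.14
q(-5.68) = -60.17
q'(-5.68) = 25.63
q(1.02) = -9.64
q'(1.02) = -10.55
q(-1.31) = 0.28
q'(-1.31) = 2.03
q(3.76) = -58.81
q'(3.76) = -25.34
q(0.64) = -6.02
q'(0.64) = -8.50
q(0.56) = -5.36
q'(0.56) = -8.06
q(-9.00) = -175.03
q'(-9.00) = 43.56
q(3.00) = -41.11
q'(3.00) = -21.24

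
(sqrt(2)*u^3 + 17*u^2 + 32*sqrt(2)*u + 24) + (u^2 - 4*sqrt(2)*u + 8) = sqrt(2)*u^3 + 18*u^2 + 28*sqrt(2)*u + 32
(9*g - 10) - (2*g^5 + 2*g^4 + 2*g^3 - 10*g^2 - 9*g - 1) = -2*g^5 - 2*g^4 - 2*g^3 + 10*g^2 + 18*g - 9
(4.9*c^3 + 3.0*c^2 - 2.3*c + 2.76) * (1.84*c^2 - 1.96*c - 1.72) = 9.016*c^5 - 4.084*c^4 - 18.54*c^3 + 4.4264*c^2 - 1.4536*c - 4.7472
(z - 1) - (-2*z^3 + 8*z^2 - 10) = 2*z^3 - 8*z^2 + z + 9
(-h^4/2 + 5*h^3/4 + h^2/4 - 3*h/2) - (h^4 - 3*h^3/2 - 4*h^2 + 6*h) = -3*h^4/2 + 11*h^3/4 + 17*h^2/4 - 15*h/2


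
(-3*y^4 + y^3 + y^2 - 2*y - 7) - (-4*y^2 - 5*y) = -3*y^4 + y^3 + 5*y^2 + 3*y - 7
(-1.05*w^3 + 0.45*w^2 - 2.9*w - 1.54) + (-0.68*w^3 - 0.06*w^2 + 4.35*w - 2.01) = -1.73*w^3 + 0.39*w^2 + 1.45*w - 3.55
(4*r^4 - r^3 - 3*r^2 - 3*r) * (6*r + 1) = 24*r^5 - 2*r^4 - 19*r^3 - 21*r^2 - 3*r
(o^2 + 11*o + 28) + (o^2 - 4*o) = 2*o^2 + 7*o + 28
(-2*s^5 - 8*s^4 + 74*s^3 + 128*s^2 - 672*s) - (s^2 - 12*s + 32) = -2*s^5 - 8*s^4 + 74*s^3 + 127*s^2 - 660*s - 32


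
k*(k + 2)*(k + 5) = k^3 + 7*k^2 + 10*k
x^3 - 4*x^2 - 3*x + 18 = (x - 3)^2*(x + 2)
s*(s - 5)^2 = s^3 - 10*s^2 + 25*s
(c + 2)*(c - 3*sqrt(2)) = c^2 - 3*sqrt(2)*c + 2*c - 6*sqrt(2)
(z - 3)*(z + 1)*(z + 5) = z^3 + 3*z^2 - 13*z - 15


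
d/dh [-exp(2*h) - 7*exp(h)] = (-2*exp(h) - 7)*exp(h)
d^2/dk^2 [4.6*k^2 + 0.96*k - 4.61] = 9.20000000000000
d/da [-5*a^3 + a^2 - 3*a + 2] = -15*a^2 + 2*a - 3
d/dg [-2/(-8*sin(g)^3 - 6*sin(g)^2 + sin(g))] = 2*(-24*cos(g) - 12/tan(g) + cos(g)/sin(g)^2)/(8*sin(g)^2 + 6*sin(g) - 1)^2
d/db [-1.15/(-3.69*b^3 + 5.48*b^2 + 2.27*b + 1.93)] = (-12.7305*b^2 + 12.604*b + 2.6105)/(-3.69*b^3 + 5.48*b^2 + 2.27*b + 1.93)^2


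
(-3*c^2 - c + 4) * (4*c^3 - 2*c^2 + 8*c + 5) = -12*c^5 + 2*c^4 - 6*c^3 - 31*c^2 + 27*c + 20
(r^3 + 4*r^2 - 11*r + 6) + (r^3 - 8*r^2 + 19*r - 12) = 2*r^3 - 4*r^2 + 8*r - 6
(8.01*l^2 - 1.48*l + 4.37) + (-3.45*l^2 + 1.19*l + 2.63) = 4.56*l^2 - 0.29*l + 7.0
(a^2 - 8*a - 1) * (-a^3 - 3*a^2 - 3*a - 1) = -a^5 + 5*a^4 + 22*a^3 + 26*a^2 + 11*a + 1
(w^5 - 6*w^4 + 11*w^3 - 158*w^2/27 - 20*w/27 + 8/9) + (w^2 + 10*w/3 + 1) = w^5 - 6*w^4 + 11*w^3 - 131*w^2/27 + 70*w/27 + 17/9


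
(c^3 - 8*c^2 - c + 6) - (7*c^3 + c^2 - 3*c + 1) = -6*c^3 - 9*c^2 + 2*c + 5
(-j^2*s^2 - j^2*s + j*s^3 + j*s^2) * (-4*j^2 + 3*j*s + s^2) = 4*j^4*s^2 + 4*j^4*s - 7*j^3*s^3 - 7*j^3*s^2 + 2*j^2*s^4 + 2*j^2*s^3 + j*s^5 + j*s^4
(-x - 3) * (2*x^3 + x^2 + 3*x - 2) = -2*x^4 - 7*x^3 - 6*x^2 - 7*x + 6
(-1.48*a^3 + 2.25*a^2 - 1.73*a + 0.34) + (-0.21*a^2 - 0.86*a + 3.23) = -1.48*a^3 + 2.04*a^2 - 2.59*a + 3.57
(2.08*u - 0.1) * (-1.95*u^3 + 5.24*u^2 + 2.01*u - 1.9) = -4.056*u^4 + 11.0942*u^3 + 3.6568*u^2 - 4.153*u + 0.19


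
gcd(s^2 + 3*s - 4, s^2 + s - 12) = s + 4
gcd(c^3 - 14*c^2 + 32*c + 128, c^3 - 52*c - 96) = c^2 - 6*c - 16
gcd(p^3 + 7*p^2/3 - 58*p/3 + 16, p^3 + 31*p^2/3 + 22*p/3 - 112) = p^2 + 10*p/3 - 16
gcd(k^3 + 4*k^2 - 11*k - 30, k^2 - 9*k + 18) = k - 3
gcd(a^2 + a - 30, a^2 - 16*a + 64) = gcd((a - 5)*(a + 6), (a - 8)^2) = 1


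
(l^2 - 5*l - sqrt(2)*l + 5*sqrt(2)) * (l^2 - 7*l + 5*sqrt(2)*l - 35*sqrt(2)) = l^4 - 12*l^3 + 4*sqrt(2)*l^3 - 48*sqrt(2)*l^2 + 25*l^2 + 120*l + 140*sqrt(2)*l - 350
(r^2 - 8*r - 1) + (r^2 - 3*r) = 2*r^2 - 11*r - 1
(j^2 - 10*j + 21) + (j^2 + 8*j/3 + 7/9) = 2*j^2 - 22*j/3 + 196/9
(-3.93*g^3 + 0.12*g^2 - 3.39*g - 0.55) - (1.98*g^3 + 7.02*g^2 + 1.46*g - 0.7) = -5.91*g^3 - 6.9*g^2 - 4.85*g + 0.15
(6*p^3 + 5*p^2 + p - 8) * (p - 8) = 6*p^4 - 43*p^3 - 39*p^2 - 16*p + 64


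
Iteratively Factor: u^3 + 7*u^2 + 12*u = (u + 3)*(u^2 + 4*u) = (u + 3)*(u + 4)*(u)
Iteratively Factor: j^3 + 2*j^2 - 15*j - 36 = (j - 4)*(j^2 + 6*j + 9) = (j - 4)*(j + 3)*(j + 3)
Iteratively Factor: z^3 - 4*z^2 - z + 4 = (z + 1)*(z^2 - 5*z + 4) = (z - 1)*(z + 1)*(z - 4)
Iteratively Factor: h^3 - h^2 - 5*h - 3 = (h - 3)*(h^2 + 2*h + 1) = (h - 3)*(h + 1)*(h + 1)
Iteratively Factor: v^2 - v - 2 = (v - 2)*(v + 1)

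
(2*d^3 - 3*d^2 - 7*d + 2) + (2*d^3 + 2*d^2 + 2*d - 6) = 4*d^3 - d^2 - 5*d - 4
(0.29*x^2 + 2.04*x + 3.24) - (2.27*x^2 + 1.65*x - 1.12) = -1.98*x^2 + 0.39*x + 4.36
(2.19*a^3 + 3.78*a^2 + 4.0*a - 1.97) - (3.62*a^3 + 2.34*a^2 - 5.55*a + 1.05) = -1.43*a^3 + 1.44*a^2 + 9.55*a - 3.02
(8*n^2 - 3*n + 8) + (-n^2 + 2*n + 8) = 7*n^2 - n + 16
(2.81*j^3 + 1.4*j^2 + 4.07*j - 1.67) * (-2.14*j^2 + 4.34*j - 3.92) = -6.0134*j^5 + 9.1994*j^4 - 13.649*j^3 + 15.7496*j^2 - 23.2022*j + 6.5464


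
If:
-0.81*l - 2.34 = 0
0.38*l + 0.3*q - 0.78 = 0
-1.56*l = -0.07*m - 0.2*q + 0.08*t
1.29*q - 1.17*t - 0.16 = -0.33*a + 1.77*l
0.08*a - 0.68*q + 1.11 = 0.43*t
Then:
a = -192.20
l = -2.89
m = -131.49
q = 6.26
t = -43.07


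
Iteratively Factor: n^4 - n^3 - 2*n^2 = (n + 1)*(n^3 - 2*n^2) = n*(n + 1)*(n^2 - 2*n) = n*(n - 2)*(n + 1)*(n)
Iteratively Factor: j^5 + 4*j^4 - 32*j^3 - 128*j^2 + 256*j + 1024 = (j + 4)*(j^4 - 32*j^2 + 256) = (j + 4)^2*(j^3 - 4*j^2 - 16*j + 64) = (j - 4)*(j + 4)^2*(j^2 - 16) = (j - 4)*(j + 4)^3*(j - 4)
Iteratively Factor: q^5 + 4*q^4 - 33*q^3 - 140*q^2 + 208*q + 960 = (q - 3)*(q^4 + 7*q^3 - 12*q^2 - 176*q - 320) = (q - 3)*(q + 4)*(q^3 + 3*q^2 - 24*q - 80) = (q - 3)*(q + 4)^2*(q^2 - q - 20) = (q - 3)*(q + 4)^3*(q - 5)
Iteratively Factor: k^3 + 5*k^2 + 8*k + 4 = (k + 1)*(k^2 + 4*k + 4) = (k + 1)*(k + 2)*(k + 2)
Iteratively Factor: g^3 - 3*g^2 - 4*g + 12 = (g + 2)*(g^2 - 5*g + 6) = (g - 3)*(g + 2)*(g - 2)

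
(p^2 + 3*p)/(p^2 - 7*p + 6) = p*(p + 3)/(p^2 - 7*p + 6)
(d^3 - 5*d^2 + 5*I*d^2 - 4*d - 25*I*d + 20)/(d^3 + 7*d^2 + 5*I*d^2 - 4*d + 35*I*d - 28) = (d - 5)/(d + 7)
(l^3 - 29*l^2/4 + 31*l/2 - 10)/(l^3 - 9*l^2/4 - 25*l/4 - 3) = (4*l^2 - 13*l + 10)/(4*l^2 + 7*l + 3)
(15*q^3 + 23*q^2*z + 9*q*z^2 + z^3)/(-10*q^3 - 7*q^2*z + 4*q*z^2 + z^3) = (3*q + z)/(-2*q + z)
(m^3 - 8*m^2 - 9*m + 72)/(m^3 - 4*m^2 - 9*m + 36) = (m - 8)/(m - 4)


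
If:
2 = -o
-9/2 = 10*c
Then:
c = -9/20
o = -2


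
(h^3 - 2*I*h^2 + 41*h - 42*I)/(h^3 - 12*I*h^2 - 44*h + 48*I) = (h^3 - 2*I*h^2 + 41*h - 42*I)/(h^3 - 12*I*h^2 - 44*h + 48*I)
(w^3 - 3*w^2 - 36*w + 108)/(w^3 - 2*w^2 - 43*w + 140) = (w^3 - 3*w^2 - 36*w + 108)/(w^3 - 2*w^2 - 43*w + 140)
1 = 1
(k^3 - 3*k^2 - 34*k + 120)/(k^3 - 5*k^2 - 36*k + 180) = (k - 4)/(k - 6)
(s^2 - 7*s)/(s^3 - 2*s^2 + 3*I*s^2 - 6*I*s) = (s - 7)/(s^2 + s*(-2 + 3*I) - 6*I)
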